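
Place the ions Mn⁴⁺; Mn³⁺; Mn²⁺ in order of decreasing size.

Mn²⁺ > Mn³⁺ > Mn⁴⁺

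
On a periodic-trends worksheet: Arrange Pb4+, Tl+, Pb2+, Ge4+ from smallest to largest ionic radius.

Ge4+: 28 e⁻, Z=32, Pb4+: 78 e⁻, Z=82, Pb2+: 80 e⁻, Z=82, Tl+: 80 e⁻, Z=81. Ge4+ < Pb4+ (same group, period 4 vs 6); Pb4+ < Pb2+ (same element, +4 vs +2); Pb2+ < Tl+ (isoelectronic, higher Z=82 is smaller).

Ge4+ < Pb4+ < Pb2+ < Tl+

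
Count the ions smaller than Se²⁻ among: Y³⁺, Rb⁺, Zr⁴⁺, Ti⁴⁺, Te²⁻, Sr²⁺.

Work out protons and electrons: Ti⁴⁺ (Z=22, 18 e⁻), Zr⁴⁺ (Z=40, 36 e⁻), Y³⁺ (Z=39, 36 e⁻), Sr²⁺ (Z=38, 36 e⁻), Rb⁺ (Z=37, 36 e⁻), Se²⁻ (Z=34, 36 e⁻), Te²⁻ (Z=52, 54 e⁻). Ti⁴⁺ < Zr⁴⁺ (same group, 1 shell fewer); Zr⁴⁺ < Y³⁺ (both 36 e⁻, Z=40>39); Y³⁺ < Sr²⁺ (isoelectronic, higher Z=39 is smaller); Sr²⁺ < Rb⁺ (isoelectronic, higher Z=38 is smaller); Rb⁺ < Se²⁻ (both 36 e⁻, Z=37>34); Se²⁻ < Te²⁻ (same group, 1 shell fewer).
Placing each against Se²⁻: smaller — Ti⁴⁺, Zr⁴⁺, Y³⁺, Sr²⁺, Rb⁺; larger — Te²⁻. That's 5.

5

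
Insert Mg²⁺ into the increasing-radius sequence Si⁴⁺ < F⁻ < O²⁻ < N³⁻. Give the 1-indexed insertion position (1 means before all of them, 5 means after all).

These species are isoelectronic with 10 electrons. The only difference is the number of protons: Si⁴⁺ (Z=14), Mg²⁺ (Z=12), F⁻ (Z=9), O²⁻ (Z=8), N³⁻ (Z=7). The strongest nuclear pull (Si⁴⁺) gives the smallest ion.
Merged order: Si⁴⁺ < Mg²⁺ < F⁻ < O²⁻ < N³⁻ — Mg²⁺ is number 2.

2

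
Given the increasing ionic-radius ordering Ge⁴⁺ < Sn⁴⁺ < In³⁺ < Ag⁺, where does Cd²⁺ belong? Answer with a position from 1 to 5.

4

Tabulating Z and e⁻: Ge⁴⁺: 28 e⁻, Z=32, Sn⁴⁺: 46 e⁻, Z=50, In³⁺: 46 e⁻, Z=49, Cd²⁺: 46 e⁻, Z=48, Ag⁺: 46 e⁻, Z=47. Ge⁴⁺ < Sn⁴⁺ (same group, 1 shell fewer); Sn⁴⁺ < In³⁺ (isoelectronic, higher Z=50 is smaller); In³⁺ < Cd²⁺ (isoelectronic, higher Z=49 is smaller); Cd²⁺ < Ag⁺ (both 46 e⁻, Z=48>47).
Putting Cd²⁺ in gives Ge⁴⁺ < Sn⁴⁺ < In³⁺ < Cd²⁺ < Ag⁺; it lands at slot 4.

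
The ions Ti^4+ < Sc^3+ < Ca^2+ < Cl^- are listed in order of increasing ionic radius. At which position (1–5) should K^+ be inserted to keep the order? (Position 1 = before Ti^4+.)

4

All of these have 18 electrons (isoelectronic). With the same electron cloud, the ion with the most protons pulls it in tightest. Nuclear charges: Ti^4+ (Z=22), Sc^3+ (Z=21), Ca^2+ (Z=20), K^+ (Z=19), Cl^- (Z=17). Highest Z is smallest.
Merged order: Ti^4+ < Sc^3+ < Ca^2+ < K^+ < Cl^- — K^+ is number 4.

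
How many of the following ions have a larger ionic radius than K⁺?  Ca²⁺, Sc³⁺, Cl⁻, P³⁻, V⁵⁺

Isoelectronic series (18 e⁻ each). Size is set by nuclear charge: more protons means a smaller ion. V⁵⁺ (Z=23), Sc³⁺ (Z=21), Ca²⁺ (Z=20), K⁺ (Z=19), Cl⁻ (Z=17), P³⁻ (Z=15).
Relative to K⁺, the ions that are larger are Cl⁻, P³⁻. That's 2.

2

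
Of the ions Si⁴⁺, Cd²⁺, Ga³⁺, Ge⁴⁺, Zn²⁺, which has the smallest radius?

Electron counts and nuclear charges: Si⁴⁺: 10 e⁻, Z=14, Ge⁴⁺: 28 e⁻, Z=32, Ga³⁺: 28 e⁻, Z=31, Zn²⁺: 28 e⁻, Z=30, Cd²⁺: 46 e⁻, Z=48. Si⁴⁺ < Ge⁴⁺ (same group, 1 shell fewer); Ge⁴⁺ < Ga³⁺ (isoelectronic, higher Z=32 is smaller); Ga³⁺ < Zn²⁺ (both 28 e⁻, Z=31>30); Zn²⁺ < Cd²⁺ (same group, period 4 vs 5).

Si⁴⁺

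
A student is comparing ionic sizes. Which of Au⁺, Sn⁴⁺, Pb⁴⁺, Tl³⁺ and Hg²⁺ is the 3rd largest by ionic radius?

Sn⁴⁺: 46 e⁻, Z=50, Pb⁴⁺: 78 e⁻, Z=82, Tl³⁺: 78 e⁻, Z=81, Hg²⁺: 78 e⁻, Z=80, Au⁺: 78 e⁻, Z=79. Sn⁴⁺ < Pb⁴⁺ (same group, 1 shell fewer); Pb⁴⁺ < Tl³⁺ (both 78 e⁻, Z=82>81); Tl³⁺ < Hg²⁺ (both 78 e⁻, Z=81>80); Hg²⁺ < Au⁺ (isoelectronic, higher Z=80 is smaller).
That gives Sn⁴⁺ < Pb⁴⁺ < Tl³⁺ < Hg²⁺ < Au⁺. From the largest end, number 3 is Tl³⁺.

Tl³⁺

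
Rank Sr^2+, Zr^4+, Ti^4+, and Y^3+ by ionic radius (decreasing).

Sr^2+ > Y^3+ > Zr^4+ > Ti^4+

Tabulating Z and e⁻: Ti^4+ has 18 e⁻ (Z=22), Zr^4+ has 36 e⁻ (Z=40), Y^3+ has 36 e⁻ (Z=39), Sr^2+ has 36 e⁻ (Z=38). Ti^4+ < Zr^4+ (same group, 1 shell fewer); Zr^4+ < Y^3+ (both 36 e⁻, Z=40>39); Y^3+ < Sr^2+ (both 36 e⁻, Z=39>38).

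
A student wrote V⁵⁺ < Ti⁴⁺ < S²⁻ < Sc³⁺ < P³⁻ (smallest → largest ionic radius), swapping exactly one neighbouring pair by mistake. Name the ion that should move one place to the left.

The pair S²⁻, Sc³⁺ is the wrong way round — they are isoelectronic (18 e⁻) and Sc has more protons than S (21 vs 16), making Sc³⁺ smaller. All other adjacent pairs agree with periodic trends, so Sc³⁺ is the misplaced ion.

Sc³⁺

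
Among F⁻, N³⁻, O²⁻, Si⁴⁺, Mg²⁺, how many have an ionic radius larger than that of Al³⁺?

All of these have 10 electrons (isoelectronic). With the same electron cloud, the ion with the most protons pulls it in tightest. Nuclear charges: Si⁴⁺ (Z=14), Al³⁺ (Z=13), Mg²⁺ (Z=12), F⁻ (Z=9), O²⁻ (Z=8), N³⁻ (Z=7). Highest Z is smallest.
Relative to Al³⁺, the ions that are larger are Mg²⁺, F⁻, O²⁻, N³⁻. Count: 4.

4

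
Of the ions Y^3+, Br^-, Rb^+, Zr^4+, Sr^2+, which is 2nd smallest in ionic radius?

Y^3+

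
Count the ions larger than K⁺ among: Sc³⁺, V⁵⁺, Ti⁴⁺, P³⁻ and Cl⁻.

2

Isoelectronic series (18 e⁻ each). Size is set by nuclear charge: more protons means a smaller ion. V⁵⁺ (Z=23), Ti⁴⁺ (Z=22), Sc³⁺ (Z=21), K⁺ (Z=19), Cl⁻ (Z=17), P³⁻ (Z=15).
Placing each against K⁺: smaller — V⁵⁺, Ti⁴⁺, Sc³⁺; larger — Cl⁻, P³⁻. That's 2.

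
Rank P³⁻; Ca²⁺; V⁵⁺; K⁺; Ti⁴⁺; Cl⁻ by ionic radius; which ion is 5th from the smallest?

Each ion has 18 electrons. The ranking follows nuclear charge in reverse — greater Z gives a smaller radius. V⁵⁺ (Z=23), Ti⁴⁺ (Z=22), Ca²⁺ (Z=20), K⁺ (Z=19), Cl⁻ (Z=17), P³⁻ (Z=15).
Ordering: V⁵⁺ < Ti⁴⁺ < Ca²⁺ < K⁺ < Cl⁻ < P³⁻. The 5th smallest is Cl⁻.

Cl⁻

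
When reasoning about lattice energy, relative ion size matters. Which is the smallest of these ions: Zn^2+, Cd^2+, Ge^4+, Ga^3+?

Ge^4+ has 28 e⁻ (Z=32), Ga^3+ has 28 e⁻ (Z=31), Zn^2+ has 28 e⁻ (Z=30), Cd^2+ has 46 e⁻ (Z=48). Ge^4+ < Ga^3+ (isoelectronic, higher Z=32 is smaller); Ga^3+ < Zn^2+ (both 28 e⁻, Z=31>30); Zn^2+ < Cd^2+ (same group, period 4 vs 5).

Ge^4+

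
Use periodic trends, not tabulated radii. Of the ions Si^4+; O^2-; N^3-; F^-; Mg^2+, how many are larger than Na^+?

3

These species are isoelectronic with 10 electrons. The only difference is the number of protons: Si^4+ (Z=14), Mg^2+ (Z=12), Na^+ (Z=11), F^- (Z=9), O^2- (Z=8), N^3- (Z=7). The strongest nuclear pull (Si^4+) gives the smallest ion.
Relative to Na^+, the ions that are larger are F^-, O^2-, N^3-. So 3 are larger.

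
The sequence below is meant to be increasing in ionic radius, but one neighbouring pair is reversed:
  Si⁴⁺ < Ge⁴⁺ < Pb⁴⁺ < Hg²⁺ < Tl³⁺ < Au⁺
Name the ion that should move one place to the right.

Hg²⁺

Check each adjacent pair. Hg²⁺ and Tl³⁺ are reversed: both have 78 electrons but Z(Tl)=81 > Z(Hg)=80, so Tl³⁺ should be the smaller of the two. No other neighbouring pair contradicts the periodic trends, so Hg²⁺ is the ion listed too early.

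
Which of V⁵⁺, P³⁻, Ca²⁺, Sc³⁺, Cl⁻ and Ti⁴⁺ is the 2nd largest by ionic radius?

Cl⁻

Each ion has 18 electrons. The ranking follows nuclear charge in reverse — greater Z gives a smaller radius. V⁵⁺ (Z=23), Ti⁴⁺ (Z=22), Sc³⁺ (Z=21), Ca²⁺ (Z=20), Cl⁻ (Z=17), P³⁻ (Z=15).
Full ascending order: V⁵⁺ < Ti⁴⁺ < Sc³⁺ < Ca²⁺ < Cl⁻ < P³⁻. Counting from the largest, position 2 is Cl⁻.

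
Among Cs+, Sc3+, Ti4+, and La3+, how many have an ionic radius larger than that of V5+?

4

Tabulating Z and e⁻: V5+ (Z=23, 18 e⁻), Ti4+ (Z=22, 18 e⁻), Sc3+ (Z=21, 18 e⁻), La3+ (Z=57, 54 e⁻), Cs+ (Z=55, 54 e⁻). V5+ < Ti4+ (isoelectronic, higher Z=23 is smaller); Ti4+ < Sc3+ (isoelectronic, higher Z=22 is smaller); Sc3+ < La3+ (same group, period 4 vs 6); La3+ < Cs+ (isoelectronic, higher Z=57 is smaller).
Ordering all of them (including V5+) by radius gives V5+ < Ti4+ < Sc3+ < La3+ < Cs+. That's 4.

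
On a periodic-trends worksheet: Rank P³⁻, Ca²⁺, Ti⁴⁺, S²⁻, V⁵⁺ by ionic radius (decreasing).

P³⁻ > S²⁻ > Ca²⁺ > Ti⁴⁺ > V⁵⁺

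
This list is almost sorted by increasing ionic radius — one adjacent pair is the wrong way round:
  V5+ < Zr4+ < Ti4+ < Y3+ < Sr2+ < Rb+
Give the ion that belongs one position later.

Check each adjacent pair. Zr4+ and Ti4+ are reversed: same group and charge — period 4 sits above period 5, so Ti4+ is smaller. No other neighbouring pair contradicts the periodic trends, so Zr4+ is the ion listed too early.

Zr4+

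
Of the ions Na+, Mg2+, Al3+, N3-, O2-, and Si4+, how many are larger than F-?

2

All of these have 10 electrons (isoelectronic). With the same electron cloud, the ion with the most protons pulls it in tightest. Nuclear charges: Si4+ (Z=14), Al3+ (Z=13), Mg2+ (Z=12), Na+ (Z=11), F- (Z=9), O2- (Z=8), N3- (Z=7). Highest Z is smallest.
Overall: Si4+ < Al3+ < Mg2+ < Na+ < F- < O2- < N3-. F- has 4 below it and 2 above. Count: 2.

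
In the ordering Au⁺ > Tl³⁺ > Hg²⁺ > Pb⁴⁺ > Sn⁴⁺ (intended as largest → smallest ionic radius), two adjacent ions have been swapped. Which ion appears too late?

Hg²⁺

Compare adjacent ions: both have 78 electrons but Z(Tl)=81 > Z(Hg)=80, so Tl³⁺ should be the smaller of the two — yet in this decreasing list Tl³⁺ sits before Hg²⁺. Nothing else is reversed, so Hg²⁺ should move one place to the left.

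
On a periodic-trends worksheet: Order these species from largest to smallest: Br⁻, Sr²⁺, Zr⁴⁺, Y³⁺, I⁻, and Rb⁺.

I⁻ > Br⁻ > Rb⁺ > Sr²⁺ > Y³⁺ > Zr⁴⁺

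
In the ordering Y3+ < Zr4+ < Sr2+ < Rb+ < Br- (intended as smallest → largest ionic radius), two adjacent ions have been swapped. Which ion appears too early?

Y3+

Check each adjacent pair. Y3+ and Zr4+ are reversed: both have 36 electrons but Z(Zr)=40 > Z(Y)=39, so Zr4+ should be the smaller of the two. No other neighbouring pair contradicts the periodic trends, so Y3+ is the ion listed too early.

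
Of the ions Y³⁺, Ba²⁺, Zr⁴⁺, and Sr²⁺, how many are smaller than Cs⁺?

Zr⁴⁺ has 36 e⁻ (Z=40), Y³⁺ has 36 e⁻ (Z=39), Sr²⁺ has 36 e⁻ (Z=38), Ba²⁺ has 54 e⁻ (Z=56), Cs⁺ has 54 e⁻ (Z=55). Zr⁴⁺ < Y³⁺ (both 36 e⁻, Z=40>39); Y³⁺ < Sr²⁺ (isoelectronic, higher Z=39 is smaller); Sr²⁺ < Ba²⁺ (same group, 1 shell fewer); Ba²⁺ < Cs⁺ (isoelectronic, higher Z=56 is smaller).
Relative to Cs⁺, the ions that are smaller are Zr⁴⁺, Y³⁺, Sr²⁺, Ba²⁺. So 4 are smaller.

4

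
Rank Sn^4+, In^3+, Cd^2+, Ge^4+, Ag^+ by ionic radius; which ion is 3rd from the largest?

In^3+

Work out protons and electrons: Ge^4+ (Z=32, 28 e⁻), Sn^4+ (Z=50, 46 e⁻), In^3+ (Z=49, 46 e⁻), Cd^2+ (Z=48, 46 e⁻), Ag^+ (Z=47, 46 e⁻). Ge^4+ < Sn^4+ (same group, 1 shell fewer); Sn^4+ < In^3+ (both 46 e⁻, Z=50>49); In^3+ < Cd^2+ (isoelectronic, higher Z=49 is smaller); Cd^2+ < Ag^+ (both 46 e⁻, Z=48>47).
So the order is Ge^4+ < Sn^4+ < In^3+ < Cd^2+ < Ag^+; the 3rd-largest ion is In^3+.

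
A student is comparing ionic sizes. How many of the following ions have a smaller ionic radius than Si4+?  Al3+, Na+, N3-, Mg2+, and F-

These species are isoelectronic with 10 electrons. The only difference is the number of protons: Si4+ (Z=14), Al3+ (Z=13), Mg2+ (Z=12), Na+ (Z=11), F- (Z=9), N3- (Z=7). The strongest nuclear pull (Si4+) gives the smallest ion.
Ordering all of them (including Si4+) by radius gives Si4+ < Al3+ < Mg2+ < Na+ < F- < N3-. That's 0.

0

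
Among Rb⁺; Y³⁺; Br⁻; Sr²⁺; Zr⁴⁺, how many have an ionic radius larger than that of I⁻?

0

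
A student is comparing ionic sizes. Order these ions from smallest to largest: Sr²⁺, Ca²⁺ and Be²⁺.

Be²⁺ < Ca²⁺ < Sr²⁺

Same group, same charge. Going down the group adds an extra shell of electrons, so the ion gets larger: Be²⁺ is highest in the group and smallest.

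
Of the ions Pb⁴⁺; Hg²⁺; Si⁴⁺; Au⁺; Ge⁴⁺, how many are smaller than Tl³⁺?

First list Z and electron count for each: Si⁴⁺ (Z=14, 10 e⁻), Ge⁴⁺ (Z=32, 28 e⁻), Pb⁴⁺ (Z=82, 78 e⁻), Tl³⁺ (Z=81, 78 e⁻), Hg²⁺ (Z=80, 78 e⁻), Au⁺ (Z=79, 78 e⁻). Si⁴⁺ < Ge⁴⁺ (same group, period 3 vs 4); Ge⁴⁺ < Pb⁴⁺ (same group, period 4 vs 6); Pb⁴⁺ < Tl³⁺ (both 78 e⁻, Z=82>81); Tl³⁺ < Hg²⁺ (isoelectronic, higher Z=81 is smaller); Hg²⁺ < Au⁺ (both 78 e⁻, Z=80>79).
Relative to Tl³⁺, the ions that are smaller are Si⁴⁺, Ge⁴⁺, Pb⁴⁺. So 3 are smaller.

3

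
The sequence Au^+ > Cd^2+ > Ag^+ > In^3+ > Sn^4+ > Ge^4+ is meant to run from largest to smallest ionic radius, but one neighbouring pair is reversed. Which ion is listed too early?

Cd^2+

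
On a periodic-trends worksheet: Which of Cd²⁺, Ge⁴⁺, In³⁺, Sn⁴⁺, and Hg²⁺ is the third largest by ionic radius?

First list Z and electron count for each: Ge⁴⁺ has 28 e⁻ (Z=32), Sn⁴⁺ has 46 e⁻ (Z=50), In³⁺ has 46 e⁻ (Z=49), Cd²⁺ has 46 e⁻ (Z=48), Hg²⁺ has 78 e⁻ (Z=80). Ge⁴⁺ < Sn⁴⁺ (same group, period 4 vs 5); Sn⁴⁺ < In³⁺ (both 46 e⁻, Z=50>49); In³⁺ < Cd²⁺ (isoelectronic, higher Z=49 is smaller); Cd²⁺ < Hg²⁺ (same group, 1 shell fewer).
Full ascending order: Ge⁴⁺ < Sn⁴⁺ < In³⁺ < Cd²⁺ < Hg²⁺. Counting from the largest, position 3 is In³⁺.

In³⁺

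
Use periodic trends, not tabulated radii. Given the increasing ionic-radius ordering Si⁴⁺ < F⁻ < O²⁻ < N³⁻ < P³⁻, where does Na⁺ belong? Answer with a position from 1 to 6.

2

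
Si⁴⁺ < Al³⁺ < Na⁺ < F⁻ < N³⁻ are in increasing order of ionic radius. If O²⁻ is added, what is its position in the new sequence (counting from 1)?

Isoelectronic series (10 e⁻ each). Size is set by nuclear charge: more protons means a smaller ion. Si⁴⁺ (Z=14), Al³⁺ (Z=13), Na⁺ (Z=11), F⁻ (Z=9), O²⁻ (Z=8), N³⁻ (Z=7).
The complete sequence is Si⁴⁺ < Al³⁺ < Na⁺ < F⁻ < O²⁻ < N³⁻. O²⁻ sits at position 5.

5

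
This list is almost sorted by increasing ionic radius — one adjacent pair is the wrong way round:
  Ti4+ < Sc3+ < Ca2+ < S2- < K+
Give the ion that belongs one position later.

Scanning neighbour by neighbour, only S2-/K+ violates a trend: they are isoelectronic (18 e⁻) and K has more protons than S (19 vs 16), making K+ smaller. That makes S2- the one sitting a position early relative to where it belongs.

S2-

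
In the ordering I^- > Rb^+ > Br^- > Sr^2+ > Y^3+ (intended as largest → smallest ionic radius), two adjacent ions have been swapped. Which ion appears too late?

Br^-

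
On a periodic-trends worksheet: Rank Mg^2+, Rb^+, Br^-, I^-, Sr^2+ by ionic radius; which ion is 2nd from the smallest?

Sr^2+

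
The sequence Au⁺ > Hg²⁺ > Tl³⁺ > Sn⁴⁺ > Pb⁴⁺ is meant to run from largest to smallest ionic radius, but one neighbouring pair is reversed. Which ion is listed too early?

Sn⁴⁺

Scanning neighbour by neighbour, only Sn⁴⁺/Pb⁴⁺ violates a trend: same group and charge — period 5 sits above period 6, so Sn⁴⁺ is smaller. That makes Sn⁴⁺ the one sitting a position early relative to where it belongs.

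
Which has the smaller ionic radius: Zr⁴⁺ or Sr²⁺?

Zr⁴⁺

These species are isoelectronic with 36 electrons. The only difference is the number of protons: Zr⁴⁺ (Z=40), Sr²⁺ (Z=38). The strongest nuclear pull (Zr⁴⁺) gives the smallest ion.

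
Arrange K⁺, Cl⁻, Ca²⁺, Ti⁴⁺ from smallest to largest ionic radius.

Ti⁴⁺ < Ca²⁺ < K⁺ < Cl⁻

These species are isoelectronic with 18 electrons. The only difference is the number of protons: Ti⁴⁺ (Z=22), Ca²⁺ (Z=20), K⁺ (Z=19), Cl⁻ (Z=17). The strongest nuclear pull (Ti⁴⁺) gives the smallest ion.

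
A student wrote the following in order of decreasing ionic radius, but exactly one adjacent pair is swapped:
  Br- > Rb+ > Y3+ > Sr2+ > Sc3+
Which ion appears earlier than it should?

Scanning neighbour by neighbour, only Y3+/Sr2+ violates a trend: they are isoelectronic (36 e⁻) and Y has more protons than Sr (39 vs 38), making Y3+ smaller. That makes Y3+ the one sitting a position early relative to where it belongs.

Y3+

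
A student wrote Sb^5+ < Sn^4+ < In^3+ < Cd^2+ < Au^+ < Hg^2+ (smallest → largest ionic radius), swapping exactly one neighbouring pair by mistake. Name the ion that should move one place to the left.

The pair Au^+, Hg^2+ is the wrong way round — both have 78 electrons but Z(Hg)=80 > Z(Au)=79, so Hg^2+ should be the smaller of the two. All other adjacent pairs agree with periodic trends, so Hg^2+ is the misplaced ion.

Hg^2+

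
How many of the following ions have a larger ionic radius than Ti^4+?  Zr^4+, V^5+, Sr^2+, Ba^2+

3

Work out protons and electrons: V^5+ has 18 e⁻ (Z=23), Ti^4+ has 18 e⁻ (Z=22), Zr^4+ has 36 e⁻ (Z=40), Sr^2+ has 36 e⁻ (Z=38), Ba^2+ has 54 e⁻ (Z=56). V^5+ < Ti^4+ (isoelectronic, higher Z=23 is smaller); Ti^4+ < Zr^4+ (same group, period 4 vs 5); Zr^4+ < Sr^2+ (isoelectronic, higher Z=40 is smaller); Sr^2+ < Ba^2+ (same group, 1 shell fewer).
Relative to Ti^4+, the ions that are larger are Zr^4+, Sr^2+, Ba^2+. So 3 are larger.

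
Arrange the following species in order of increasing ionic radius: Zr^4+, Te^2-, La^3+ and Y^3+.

Zr^4+ < Y^3+ < La^3+ < Te^2-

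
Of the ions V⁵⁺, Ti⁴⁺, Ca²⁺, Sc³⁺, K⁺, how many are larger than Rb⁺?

0

Electron counts and nuclear charges: V⁵⁺ has 18 e⁻ (Z=23), Ti⁴⁺ has 18 e⁻ (Z=22), Sc³⁺ has 18 e⁻ (Z=21), Ca²⁺ has 18 e⁻ (Z=20), K⁺ has 18 e⁻ (Z=19), Rb⁺ has 36 e⁻ (Z=37). V⁵⁺ < Ti⁴⁺ (isoelectronic, higher Z=23 is smaller); Ti⁴⁺ < Sc³⁺ (both 18 e⁻, Z=22>21); Sc³⁺ < Ca²⁺ (isoelectronic, higher Z=21 is smaller); Ca²⁺ < K⁺ (isoelectronic, higher Z=20 is smaller); K⁺ < Rb⁺ (same group, period 4 vs 5).
Overall: V⁵⁺ < Ti⁴⁺ < Sc³⁺ < Ca²⁺ < K⁺ < Rb⁺. Rb⁺ has 5 below it and 0 above. That's 0.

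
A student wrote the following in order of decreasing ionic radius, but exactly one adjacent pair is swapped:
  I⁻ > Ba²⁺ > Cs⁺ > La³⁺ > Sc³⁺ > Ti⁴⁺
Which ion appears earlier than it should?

Ba²⁺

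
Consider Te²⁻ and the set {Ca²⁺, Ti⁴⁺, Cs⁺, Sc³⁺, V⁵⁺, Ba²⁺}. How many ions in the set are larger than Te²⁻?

0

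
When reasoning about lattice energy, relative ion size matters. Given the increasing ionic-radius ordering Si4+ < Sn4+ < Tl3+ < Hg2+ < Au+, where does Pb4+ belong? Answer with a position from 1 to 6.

3

Electron counts and nuclear charges: Si4+ has 10 e⁻ (Z=14), Sn4+ has 46 e⁻ (Z=50), Pb4+ has 78 e⁻ (Z=82), Tl3+ has 78 e⁻ (Z=81), Hg2+ has 78 e⁻ (Z=80), Au+ has 78 e⁻ (Z=79). Si4+ < Sn4+ (same group, period 3 vs 5); Sn4+ < Pb4+ (same group, 1 shell fewer); Pb4+ < Tl3+ (isoelectronic, higher Z=82 is smaller); Tl3+ < Hg2+ (both 78 e⁻, Z=81>80); Hg2+ < Au+ (isoelectronic, higher Z=80 is smaller).
With Pb4+ included the full order is Si4+ < Sn4+ < Pb4+ < Tl3+ < Hg2+ < Au+, so it takes position 3.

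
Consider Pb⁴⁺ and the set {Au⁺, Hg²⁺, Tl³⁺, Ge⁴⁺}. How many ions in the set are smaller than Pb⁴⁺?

Ge⁴⁺ (Z=32, 28 e⁻), Pb⁴⁺ (Z=82, 78 e⁻), Tl³⁺ (Z=81, 78 e⁻), Hg²⁺ (Z=80, 78 e⁻), Au⁺ (Z=79, 78 e⁻). Ge⁴⁺ < Pb⁴⁺ (same group, period 4 vs 6); Pb⁴⁺ < Tl³⁺ (both 78 e⁻, Z=82>81); Tl³⁺ < Hg²⁺ (both 78 e⁻, Z=81>80); Hg²⁺ < Au⁺ (isoelectronic, higher Z=80 is smaller).
Placing each against Pb⁴⁺: smaller — Ge⁴⁺; larger — Tl³⁺, Hg²⁺, Au⁺. Count: 1.

1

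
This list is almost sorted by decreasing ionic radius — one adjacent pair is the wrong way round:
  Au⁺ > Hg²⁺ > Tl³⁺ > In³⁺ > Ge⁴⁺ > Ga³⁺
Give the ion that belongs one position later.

Check each adjacent pair. Ge⁴⁺ and Ga³⁺ are reversed: Ge⁴⁺ and Ga³⁺ share 28 electrons; the higher nuclear charge on Ge (Z=32) contracts it more, so Ge⁴⁺ < Ga³⁺. No other neighbouring pair contradicts the periodic trends, so Ge⁴⁺ is the ion listed too early.

Ge⁴⁺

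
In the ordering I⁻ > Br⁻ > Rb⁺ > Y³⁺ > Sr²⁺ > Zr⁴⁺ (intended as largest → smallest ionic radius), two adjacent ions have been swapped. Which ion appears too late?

Sr²⁺

Check each adjacent pair. Y³⁺ and Sr²⁺ are reversed: they are isoelectronic (36 e⁻) and Y has more protons than Sr (39 vs 38), making Y³⁺ smaller. No other neighbouring pair contradicts the periodic trends, so Sr²⁺ is the ion listed too late.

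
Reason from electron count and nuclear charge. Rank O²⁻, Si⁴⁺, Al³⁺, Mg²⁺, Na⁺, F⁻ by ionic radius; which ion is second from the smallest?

Al³⁺

These species are isoelectronic with 10 electrons. The only difference is the number of protons: Si⁴⁺ (Z=14), Al³⁺ (Z=13), Mg²⁺ (Z=12), Na⁺ (Z=11), F⁻ (Z=9), O²⁻ (Z=8). The strongest nuclear pull (Si⁴⁺) gives the smallest ion.
Full ascending order: Si⁴⁺ < Al³⁺ < Mg²⁺ < Na⁺ < F⁻ < O²⁻. Counting from the smallest, position 2 is Al³⁺.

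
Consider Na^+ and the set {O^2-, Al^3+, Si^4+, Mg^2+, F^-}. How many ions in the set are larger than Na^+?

These species are isoelectronic with 10 electrons. The only difference is the number of protons: Si^4+ (Z=14), Al^3+ (Z=13), Mg^2+ (Z=12), Na^+ (Z=11), F^- (Z=9), O^2- (Z=8). The strongest nuclear pull (Si^4+) gives the smallest ion.
Relative to Na^+, the ions that are larger are F^-, O^2-. So 2 are larger.

2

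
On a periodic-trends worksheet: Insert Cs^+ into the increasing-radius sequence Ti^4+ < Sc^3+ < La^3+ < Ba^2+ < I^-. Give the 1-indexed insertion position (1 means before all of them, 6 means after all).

5

First list Z and electron count for each: Ti^4+ has 18 e⁻ (Z=22), Sc^3+ has 18 e⁻ (Z=21), La^3+ has 54 e⁻ (Z=57), Ba^2+ has 54 e⁻ (Z=56), Cs^+ has 54 e⁻ (Z=55), I^- has 54 e⁻ (Z=53). Ti^4+ < Sc^3+ (both 18 e⁻, Z=22>21); Sc^3+ < La^3+ (same group, 2 shells fewer); La^3+ < Ba^2+ (isoelectronic, higher Z=57 is smaller); Ba^2+ < Cs^+ (isoelectronic, higher Z=56 is smaller); Cs^+ < I^- (isoelectronic, higher Z=55 is smaller).
The complete sequence is Ti^4+ < Sc^3+ < La^3+ < Ba^2+ < Cs^+ < I^-. Cs^+ sits at position 5.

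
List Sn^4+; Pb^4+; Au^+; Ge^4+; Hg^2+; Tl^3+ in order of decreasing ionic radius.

Au^+ > Hg^2+ > Tl^3+ > Pb^4+ > Sn^4+ > Ge^4+

Tabulating Z and e⁻: Ge^4+ has 28 e⁻ (Z=32), Sn^4+ has 46 e⁻ (Z=50), Pb^4+ has 78 e⁻ (Z=82), Tl^3+ has 78 e⁻ (Z=81), Hg^2+ has 78 e⁻ (Z=80), Au^+ has 78 e⁻ (Z=79). Ge^4+ < Sn^4+ (same group, 1 shell fewer); Sn^4+ < Pb^4+ (same group, 1 shell fewer); Pb^4+ < Tl^3+ (isoelectronic, higher Z=82 is smaller); Tl^3+ < Hg^2+ (isoelectronic, higher Z=81 is smaller); Hg^2+ < Au^+ (isoelectronic, higher Z=80 is smaller).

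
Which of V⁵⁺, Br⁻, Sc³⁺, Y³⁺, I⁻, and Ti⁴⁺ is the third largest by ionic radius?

Tabulating Z and e⁻: V⁵⁺: 18 e⁻, Z=23, Ti⁴⁺: 18 e⁻, Z=22, Sc³⁺: 18 e⁻, Z=21, Y³⁺: 36 e⁻, Z=39, Br⁻: 36 e⁻, Z=35, I⁻: 54 e⁻, Z=53. V⁵⁺ < Ti⁴⁺ (both 18 e⁻, Z=23>22); Ti⁴⁺ < Sc³⁺ (isoelectronic, higher Z=22 is smaller); Sc³⁺ < Y³⁺ (same group, period 4 vs 5); Y³⁺ < Br⁻ (both 36 e⁻, Z=39>35); Br⁻ < I⁻ (same group, 1 shell fewer).
So the order is V⁵⁺ < Ti⁴⁺ < Sc³⁺ < Y³⁺ < Br⁻ < I⁻; the 3rd-largest ion is Y³⁺.

Y³⁺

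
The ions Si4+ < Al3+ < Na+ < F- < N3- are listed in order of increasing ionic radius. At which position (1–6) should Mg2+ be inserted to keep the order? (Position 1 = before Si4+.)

3

All of these have 10 electrons (isoelectronic). With the same electron cloud, the ion with the most protons pulls it in tightest. Nuclear charges: Si4+ (Z=14), Al3+ (Z=13), Mg2+ (Z=12), Na+ (Z=11), F- (Z=9), N3- (Z=7). Highest Z is smallest.
With Mg2+ included the full order is Si4+ < Al3+ < Mg2+ < Na+ < F- < N3-, so it takes position 3.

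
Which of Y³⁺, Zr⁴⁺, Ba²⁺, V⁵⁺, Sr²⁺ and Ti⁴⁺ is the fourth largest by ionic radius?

Zr⁴⁺

Electron counts and nuclear charges: V⁵⁺ (Z=23, 18 e⁻), Ti⁴⁺ (Z=22, 18 e⁻), Zr⁴⁺ (Z=40, 36 e⁻), Y³⁺ (Z=39, 36 e⁻), Sr²⁺ (Z=38, 36 e⁻), Ba²⁺ (Z=56, 54 e⁻). V⁵⁺ < Ti⁴⁺ (both 18 e⁻, Z=23>22); Ti⁴⁺ < Zr⁴⁺ (same group, 1 shell fewer); Zr⁴⁺ < Y³⁺ (both 36 e⁻, Z=40>39); Y³⁺ < Sr²⁺ (both 36 e⁻, Z=39>38); Sr²⁺ < Ba²⁺ (same group, 1 shell fewer).
That gives V⁵⁺ < Ti⁴⁺ < Zr⁴⁺ < Y³⁺ < Sr²⁺ < Ba²⁺. From the largest end, number 4 is Zr⁴⁺.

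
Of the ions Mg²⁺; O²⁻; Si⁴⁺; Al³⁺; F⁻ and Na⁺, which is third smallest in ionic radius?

Mg²⁺

Each ion has 10 electrons. The ranking follows nuclear charge in reverse — greater Z gives a smaller radius. Si⁴⁺ (Z=14), Al³⁺ (Z=13), Mg²⁺ (Z=12), Na⁺ (Z=11), F⁻ (Z=9), O²⁻ (Z=8).
That gives Si⁴⁺ < Al³⁺ < Mg²⁺ < Na⁺ < F⁻ < O²⁻. From the smallest end, number 3 is Mg²⁺.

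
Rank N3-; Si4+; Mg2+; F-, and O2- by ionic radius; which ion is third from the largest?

These species are isoelectronic with 10 electrons. The only difference is the number of protons: Si4+ (Z=14), Mg2+ (Z=12), F- (Z=9), O2- (Z=8), N3- (Z=7). The strongest nuclear pull (Si4+) gives the smallest ion.
That gives Si4+ < Mg2+ < F- < O2- < N3-. From the largest end, number 3 is F-.

F-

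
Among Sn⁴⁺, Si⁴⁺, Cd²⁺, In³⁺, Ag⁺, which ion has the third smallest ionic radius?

In³⁺

Tabulating Z and e⁻: Si⁴⁺ has 10 e⁻ (Z=14), Sn⁴⁺ has 46 e⁻ (Z=50), In³⁺ has 46 e⁻ (Z=49), Cd²⁺ has 46 e⁻ (Z=48), Ag⁺ has 46 e⁻ (Z=47). Si⁴⁺ < Sn⁴⁺ (same group, period 3 vs 5); Sn⁴⁺ < In³⁺ (isoelectronic, higher Z=50 is smaller); In³⁺ < Cd²⁺ (isoelectronic, higher Z=49 is smaller); Cd²⁺ < Ag⁺ (isoelectronic, higher Z=48 is smaller).
Ordering: Si⁴⁺ < Sn⁴⁺ < In³⁺ < Cd²⁺ < Ag⁺. The third smallest is In³⁺.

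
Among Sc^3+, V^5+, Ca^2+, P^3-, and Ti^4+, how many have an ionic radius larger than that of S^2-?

All of these have 18 electrons (isoelectronic). With the same electron cloud, the ion with the most protons pulls it in tightest. Nuclear charges: V^5+ (Z=23), Ti^4+ (Z=22), Sc^3+ (Z=21), Ca^2+ (Z=20), S^2- (Z=16), P^3- (Z=15). Highest Z is smallest.
Placing each against S^2-: smaller — V^5+, Ti^4+, Sc^3+, Ca^2+; larger — P^3-. That's 1.

1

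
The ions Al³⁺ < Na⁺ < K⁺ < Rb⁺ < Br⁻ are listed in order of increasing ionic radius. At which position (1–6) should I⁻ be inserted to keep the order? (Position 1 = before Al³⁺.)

Tabulating Z and e⁻: Al³⁺: 10 e⁻, Z=13, Na⁺: 10 e⁻, Z=11, K⁺: 18 e⁻, Z=19, Rb⁺: 36 e⁻, Z=37, Br⁻: 36 e⁻, Z=35, I⁻: 54 e⁻, Z=53. Al³⁺ < Na⁺ (isoelectronic, higher Z=13 is smaller); Na⁺ < K⁺ (same group, period 3 vs 4); K⁺ < Rb⁺ (same group, 1 shell fewer); Rb⁺ < Br⁻ (both 36 e⁻, Z=37>35); Br⁻ < I⁻ (same group, 1 shell fewer).
Merged order: Al³⁺ < Na⁺ < K⁺ < Rb⁺ < Br⁻ < I⁻ — I⁻ is number 6.

6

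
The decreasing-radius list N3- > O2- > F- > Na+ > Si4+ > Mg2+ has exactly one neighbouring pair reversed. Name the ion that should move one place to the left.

Mg2+

The pair Si4+, Mg2+ is the wrong way round — both have 10 electrons but Z(Si)=14 > Z(Mg)=12, so Si4+ should be the smaller of the two. All other adjacent pairs agree with periodic trends, so Mg2+ is the misplaced ion.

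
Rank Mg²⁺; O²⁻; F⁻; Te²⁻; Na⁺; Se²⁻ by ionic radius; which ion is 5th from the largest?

Na⁺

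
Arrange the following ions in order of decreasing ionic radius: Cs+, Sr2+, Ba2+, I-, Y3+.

I- > Cs+ > Ba2+ > Sr2+ > Y3+

Y3+: 36 e⁻, Z=39, Sr2+: 36 e⁻, Z=38, Ba2+: 54 e⁻, Z=56, Cs+: 54 e⁻, Z=55, I-: 54 e⁻, Z=53. Y3+ < Sr2+ (isoelectronic, higher Z=39 is smaller); Sr2+ < Ba2+ (same group, period 5 vs 6); Ba2+ < Cs+ (both 54 e⁻, Z=56>55); Cs+ < I- (both 54 e⁻, Z=55>53).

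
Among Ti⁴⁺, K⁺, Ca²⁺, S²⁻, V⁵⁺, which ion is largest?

S²⁻

Each ion has 18 electrons. The ranking follows nuclear charge in reverse — greater Z gives a smaller radius. V⁵⁺ (Z=23), Ti⁴⁺ (Z=22), Ca²⁺ (Z=20), K⁺ (Z=19), S²⁻ (Z=16).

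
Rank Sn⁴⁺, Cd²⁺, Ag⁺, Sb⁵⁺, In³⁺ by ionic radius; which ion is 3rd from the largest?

In³⁺

All of these have 46 electrons (isoelectronic). With the same electron cloud, the ion with the most protons pulls it in tightest. Nuclear charges: Sb⁵⁺ (Z=51), Sn⁴⁺ (Z=50), In³⁺ (Z=49), Cd²⁺ (Z=48), Ag⁺ (Z=47). Highest Z is smallest.
So the order is Sb⁵⁺ < Sn⁴⁺ < In³⁺ < Cd²⁺ < Ag⁺; the 3rd-largest ion is In³⁺.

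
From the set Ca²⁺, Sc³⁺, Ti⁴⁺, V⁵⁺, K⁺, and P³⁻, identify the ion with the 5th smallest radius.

Each ion has 18 electrons. The ranking follows nuclear charge in reverse — greater Z gives a smaller radius. V⁵⁺ (Z=23), Ti⁴⁺ (Z=22), Sc³⁺ (Z=21), Ca²⁺ (Z=20), K⁺ (Z=19), P³⁻ (Z=15).
That gives V⁵⁺ < Ti⁴⁺ < Sc³⁺ < Ca²⁺ < K⁺ < P³⁻. From the smallest end, number 5 is K⁺.

K⁺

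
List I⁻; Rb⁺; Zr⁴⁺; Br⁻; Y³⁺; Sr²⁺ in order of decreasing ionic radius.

First list Z and electron count for each: Zr⁴⁺ (Z=40, 36 e⁻), Y³⁺ (Z=39, 36 e⁻), Sr²⁺ (Z=38, 36 e⁻), Rb⁺ (Z=37, 36 e⁻), Br⁻ (Z=35, 36 e⁻), I⁻ (Z=53, 54 e⁻). Zr⁴⁺ < Y³⁺ (both 36 e⁻, Z=40>39); Y³⁺ < Sr²⁺ (both 36 e⁻, Z=39>38); Sr²⁺ < Rb⁺ (both 36 e⁻, Z=38>37); Rb⁺ < Br⁻ (isoelectronic, higher Z=37 is smaller); Br⁻ < I⁻ (same group, 1 shell fewer).

I⁻ > Br⁻ > Rb⁺ > Sr²⁺ > Y³⁺ > Zr⁴⁺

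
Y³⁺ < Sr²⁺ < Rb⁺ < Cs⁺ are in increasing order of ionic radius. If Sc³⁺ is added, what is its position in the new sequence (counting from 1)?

Electron counts and nuclear charges: Sc³⁺ has 18 e⁻ (Z=21), Y³⁺ has 36 e⁻ (Z=39), Sr²⁺ has 36 e⁻ (Z=38), Rb⁺ has 36 e⁻ (Z=37), Cs⁺ has 54 e⁻ (Z=55). Sc³⁺ < Y³⁺ (same group, 1 shell fewer); Y³⁺ < Sr²⁺ (both 36 e⁻, Z=39>38); Sr²⁺ < Rb⁺ (both 36 e⁻, Z=38>37); Rb⁺ < Cs⁺ (same group, period 5 vs 6).
The complete sequence is Sc³⁺ < Y³⁺ < Sr²⁺ < Rb⁺ < Cs⁺. Sc³⁺ sits at position 1.

1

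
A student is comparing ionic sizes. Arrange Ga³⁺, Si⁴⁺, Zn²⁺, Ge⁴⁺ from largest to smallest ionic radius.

Zn²⁺ > Ga³⁺ > Ge⁴⁺ > Si⁴⁺

Work out protons and electrons: Si⁴⁺: 10 e⁻, Z=14, Ge⁴⁺: 28 e⁻, Z=32, Ga³⁺: 28 e⁻, Z=31, Zn²⁺: 28 e⁻, Z=30. Si⁴⁺ < Ge⁴⁺ (same group, period 3 vs 4); Ge⁴⁺ < Ga³⁺ (isoelectronic, higher Z=32 is smaller); Ga³⁺ < Zn²⁺ (isoelectronic, higher Z=31 is smaller).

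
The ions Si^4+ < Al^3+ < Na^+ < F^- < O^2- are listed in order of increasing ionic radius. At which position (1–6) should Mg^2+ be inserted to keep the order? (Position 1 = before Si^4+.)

These species are isoelectronic with 10 electrons. The only difference is the number of protons: Si^4+ (Z=14), Al^3+ (Z=13), Mg^2+ (Z=12), Na^+ (Z=11), F^- (Z=9), O^2- (Z=8). The strongest nuclear pull (Si^4+) gives the smallest ion.
With Mg^2+ included the full order is Si^4+ < Al^3+ < Mg^2+ < Na^+ < F^- < O^2-, so it takes position 3.

3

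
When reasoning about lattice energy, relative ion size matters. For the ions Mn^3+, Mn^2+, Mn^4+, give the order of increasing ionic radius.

Mn^4+ < Mn^3+ < Mn^2+

Same element, different charge: the more highly charged cation has fewer electrons and a greater effective nuclear charge per electron, making Mn^4+ the smallest.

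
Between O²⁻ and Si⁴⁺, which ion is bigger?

These species are isoelectronic with 10 electrons. The only difference is the number of protons: Si⁴⁺ (Z=14), O²⁻ (Z=8). The strongest nuclear pull (Si⁴⁺) gives the smallest ion.

O²⁻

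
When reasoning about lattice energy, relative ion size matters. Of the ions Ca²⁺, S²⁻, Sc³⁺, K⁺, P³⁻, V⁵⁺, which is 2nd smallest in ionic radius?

Sc³⁺

Each ion has 18 electrons. The ranking follows nuclear charge in reverse — greater Z gives a smaller radius. V⁵⁺ (Z=23), Sc³⁺ (Z=21), Ca²⁺ (Z=20), K⁺ (Z=19), S²⁻ (Z=16), P³⁻ (Z=15).
That gives V⁵⁺ < Sc³⁺ < Ca²⁺ < K⁺ < S²⁻ < P³⁻. From the smallest end, number 2 is Sc³⁺.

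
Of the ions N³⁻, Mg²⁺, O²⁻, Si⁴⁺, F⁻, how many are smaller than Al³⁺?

1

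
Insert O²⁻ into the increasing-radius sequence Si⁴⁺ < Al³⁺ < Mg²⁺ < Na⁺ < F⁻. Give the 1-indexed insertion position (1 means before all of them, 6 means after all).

6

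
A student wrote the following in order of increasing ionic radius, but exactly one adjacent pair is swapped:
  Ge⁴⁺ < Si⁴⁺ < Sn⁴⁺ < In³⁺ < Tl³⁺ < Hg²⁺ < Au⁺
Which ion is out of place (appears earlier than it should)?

Ge⁴⁺

Scanning neighbour by neighbour, only Ge⁴⁺/Si⁴⁺ violates a trend: both in group 14 with the same charge; Si⁴⁺ (period 3) has the smaller radius. That makes Ge⁴⁺ the one sitting a position early relative to where it belongs.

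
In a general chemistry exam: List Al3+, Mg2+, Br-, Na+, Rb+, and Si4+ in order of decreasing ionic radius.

Work out protons and electrons: Si4+ has 10 e⁻ (Z=14), Al3+ has 10 e⁻ (Z=13), Mg2+ has 10 e⁻ (Z=12), Na+ has 10 e⁻ (Z=11), Rb+ has 36 e⁻ (Z=37), Br- has 36 e⁻ (Z=35). Si4+ < Al3+ (isoelectronic, higher Z=14 is smaller); Al3+ < Mg2+ (isoelectronic, higher Z=13 is smaller); Mg2+ < Na+ (isoelectronic, higher Z=12 is smaller); Na+ < Rb+ (same group, 2 shells fewer); Rb+ < Br- (both 36 e⁻, Z=37>35).

Br- > Rb+ > Na+ > Mg2+ > Al3+ > Si4+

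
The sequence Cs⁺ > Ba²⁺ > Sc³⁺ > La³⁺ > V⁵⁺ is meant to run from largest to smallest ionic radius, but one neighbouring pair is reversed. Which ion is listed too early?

Sc³⁺

Compare adjacent ions: Sc³⁺ and La³⁺ are in one column with the same charge; the lighter period-4 ion has 2 fewer shells and is smaller — yet in this decreasing list Sc³⁺ sits before La³⁺. Nothing else is reversed, so Sc³⁺ should move one place to the right.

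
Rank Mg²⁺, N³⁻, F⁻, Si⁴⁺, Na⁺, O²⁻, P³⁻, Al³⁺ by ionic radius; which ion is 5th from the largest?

Na⁺

Si⁴⁺ has 10 e⁻ (Z=14), Al³⁺ has 10 e⁻ (Z=13), Mg²⁺ has 10 e⁻ (Z=12), Na⁺ has 10 e⁻ (Z=11), F⁻ has 10 e⁻ (Z=9), O²⁻ has 10 e⁻ (Z=8), N³⁻ has 10 e⁻ (Z=7), P³⁻ has 18 e⁻ (Z=15). Si⁴⁺ < Al³⁺ (both 10 e⁻, Z=14>13); Al³⁺ < Mg²⁺ (isoelectronic, higher Z=13 is smaller); Mg²⁺ < Na⁺ (both 10 e⁻, Z=12>11); Na⁺ < F⁻ (isoelectronic, higher Z=11 is smaller); F⁻ < O²⁻ (isoelectronic, higher Z=9 is smaller); O²⁻ < N³⁻ (isoelectronic, higher Z=8 is smaller); N³⁻ < P³⁻ (same group, period 2 vs 3).
That gives Si⁴⁺ < Al³⁺ < Mg²⁺ < Na⁺ < F⁻ < O²⁻ < N³⁻ < P³⁻. From the largest end, number 5 is Na⁺.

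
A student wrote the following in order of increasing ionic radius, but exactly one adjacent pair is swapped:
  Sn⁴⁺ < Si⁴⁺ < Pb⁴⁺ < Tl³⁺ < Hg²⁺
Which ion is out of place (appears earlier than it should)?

Sn⁴⁺

Compare adjacent ions: both in group 14 with the same charge; Si⁴⁺ (period 3) has the smaller radius — yet in this increasing list Sn⁴⁺ sits before Si⁴⁺. Nothing else is reversed, so Sn⁴⁺ should move one place to the right.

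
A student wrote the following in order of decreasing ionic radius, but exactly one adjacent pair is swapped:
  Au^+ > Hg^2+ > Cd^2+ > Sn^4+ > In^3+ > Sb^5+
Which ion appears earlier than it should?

Check each adjacent pair. Sn^4+ and In^3+ are reversed: both have 46 electrons but Z(Sn)=50 > Z(In)=49, so Sn^4+ should be the smaller of the two. No other neighbouring pair contradicts the periodic trends, so Sn^4+ is the ion listed too early.

Sn^4+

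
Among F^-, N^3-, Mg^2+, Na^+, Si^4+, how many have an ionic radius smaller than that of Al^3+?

1

All of these have 10 electrons (isoelectronic). With the same electron cloud, the ion with the most protons pulls it in tightest. Nuclear charges: Si^4+ (Z=14), Al^3+ (Z=13), Mg^2+ (Z=12), Na^+ (Z=11), F^- (Z=9), N^3- (Z=7). Highest Z is smallest.
Placing each against Al^3+: smaller — Si^4+; larger — Mg^2+, Na^+, F^-, N^3-. So 1 is smaller.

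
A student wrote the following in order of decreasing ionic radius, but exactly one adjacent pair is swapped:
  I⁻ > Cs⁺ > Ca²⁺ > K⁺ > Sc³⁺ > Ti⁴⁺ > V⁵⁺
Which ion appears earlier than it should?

Ca²⁺

Check each adjacent pair. Ca²⁺ and K⁺ are reversed: they are isoelectronic (18 e⁻) and Ca has more protons than K (20 vs 19), making Ca²⁺ smaller. No other neighbouring pair contradicts the periodic trends, so Ca²⁺ is the ion listed too early.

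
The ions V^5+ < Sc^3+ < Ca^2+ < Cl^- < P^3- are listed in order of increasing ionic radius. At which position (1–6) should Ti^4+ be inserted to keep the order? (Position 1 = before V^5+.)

2

These species are isoelectronic with 18 electrons. The only difference is the number of protons: V^5+ (Z=23), Ti^4+ (Z=22), Sc^3+ (Z=21), Ca^2+ (Z=20), Cl^- (Z=17), P^3- (Z=15). The strongest nuclear pull (V^5+) gives the smallest ion.
The complete sequence is V^5+ < Ti^4+ < Sc^3+ < Ca^2+ < Cl^- < P^3-. Ti^4+ sits at position 2.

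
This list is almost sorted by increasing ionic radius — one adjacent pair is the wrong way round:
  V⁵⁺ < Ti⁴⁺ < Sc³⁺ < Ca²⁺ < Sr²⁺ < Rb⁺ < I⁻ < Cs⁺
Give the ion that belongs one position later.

Compare adjacent ions: both have 54 electrons but Z(Cs)=55 > Z(I)=53, so Cs⁺ should be the smaller of the two — yet in this increasing list I⁻ sits before Cs⁺. Nothing else is reversed, so I⁻ should move one place to the right.

I⁻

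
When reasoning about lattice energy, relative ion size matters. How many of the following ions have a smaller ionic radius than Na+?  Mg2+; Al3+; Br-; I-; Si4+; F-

3

Work out protons and electrons: Si4+: 10 e⁻, Z=14, Al3+: 10 e⁻, Z=13, Mg2+: 10 e⁻, Z=12, Na+: 10 e⁻, Z=11, F-: 10 e⁻, Z=9, Br-: 36 e⁻, Z=35, I-: 54 e⁻, Z=53. Si4+ < Al3+ (isoelectronic, higher Z=14 is smaller); Al3+ < Mg2+ (isoelectronic, higher Z=13 is smaller); Mg2+ < Na+ (isoelectronic, higher Z=12 is smaller); Na+ < F- (isoelectronic, higher Z=11 is smaller); F- < Br- (same group, period 2 vs 4); Br- < I- (same group, period 4 vs 5).
Placing each against Na+: smaller — Si4+, Al3+, Mg2+; larger — F-, Br-, I-. Count: 3.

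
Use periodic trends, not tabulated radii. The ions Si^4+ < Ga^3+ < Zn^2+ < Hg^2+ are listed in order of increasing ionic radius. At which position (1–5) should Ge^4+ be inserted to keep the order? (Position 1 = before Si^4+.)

Work out protons and electrons: Si^4+ (Z=14, 10 e⁻), Ge^4+ (Z=32, 28 e⁻), Ga^3+ (Z=31, 28 e⁻), Zn^2+ (Z=30, 28 e⁻), Hg^2+ (Z=80, 78 e⁻). Si^4+ < Ge^4+ (same group, 1 shell fewer); Ge^4+ < Ga^3+ (both 28 e⁻, Z=32>31); Ga^3+ < Zn^2+ (isoelectronic, higher Z=31 is smaller); Zn^2+ < Hg^2+ (same group, period 4 vs 6).
The complete sequence is Si^4+ < Ge^4+ < Ga^3+ < Zn^2+ < Hg^2+. Ge^4+ sits at position 2.

2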